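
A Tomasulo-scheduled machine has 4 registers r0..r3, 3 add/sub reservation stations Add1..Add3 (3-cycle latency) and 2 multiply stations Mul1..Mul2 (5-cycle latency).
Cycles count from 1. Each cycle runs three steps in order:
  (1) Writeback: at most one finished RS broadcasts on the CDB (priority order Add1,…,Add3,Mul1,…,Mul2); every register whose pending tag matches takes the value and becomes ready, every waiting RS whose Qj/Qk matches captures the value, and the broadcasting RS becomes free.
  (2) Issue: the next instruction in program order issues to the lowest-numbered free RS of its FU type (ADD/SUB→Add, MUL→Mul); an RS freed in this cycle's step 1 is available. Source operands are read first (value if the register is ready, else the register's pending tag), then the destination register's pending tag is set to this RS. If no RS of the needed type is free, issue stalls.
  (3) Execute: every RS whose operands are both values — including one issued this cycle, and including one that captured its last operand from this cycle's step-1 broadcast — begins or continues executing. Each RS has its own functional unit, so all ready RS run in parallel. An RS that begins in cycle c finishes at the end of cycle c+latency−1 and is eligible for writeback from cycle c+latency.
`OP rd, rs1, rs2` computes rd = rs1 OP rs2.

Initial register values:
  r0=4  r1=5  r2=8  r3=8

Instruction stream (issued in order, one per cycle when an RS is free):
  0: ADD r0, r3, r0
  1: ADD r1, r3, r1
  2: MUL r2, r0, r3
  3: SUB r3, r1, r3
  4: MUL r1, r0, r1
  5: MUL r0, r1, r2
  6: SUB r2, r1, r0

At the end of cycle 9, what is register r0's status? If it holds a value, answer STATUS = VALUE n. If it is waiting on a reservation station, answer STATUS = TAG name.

STATUS = TAG Mul1

cycle 1: issue ADD r0<-Add1 // r0:Add1,r1:5,r2:8,r3:8
cycle 2: issue ADD r1<-Add2 // r0:Add1,r1:Add2,r2:8,r3:8
cycle 3: issue MUL r2<-Mul1 // r0:Add1,r1:Add2,r2:Mul1,r3:8
cycle 4: CDB Add1=12; issue SUB r3<-Add1 // r0:12,r1:Add2,r2:Mul1,r3:Add1
cycle 5: CDB Add2=13; issue MUL r1<-Mul2 // r0:12,r1:Mul2,r2:Mul1,r3:Add1
cycle 6: stall // r0:12,r1:Mul2,r2:Mul1,r3:Add1
cycle 7: stall // r0:12,r1:Mul2,r2:Mul1,r3:Add1
cycle 8: CDB Add1=5; stall // r0:12,r1:Mul2,r2:Mul1,r3:5
cycle 9: CDB Mul1=96; issue MUL r0<-Mul1 // r0:Mul1,r1:Mul2,r2:96,r3:5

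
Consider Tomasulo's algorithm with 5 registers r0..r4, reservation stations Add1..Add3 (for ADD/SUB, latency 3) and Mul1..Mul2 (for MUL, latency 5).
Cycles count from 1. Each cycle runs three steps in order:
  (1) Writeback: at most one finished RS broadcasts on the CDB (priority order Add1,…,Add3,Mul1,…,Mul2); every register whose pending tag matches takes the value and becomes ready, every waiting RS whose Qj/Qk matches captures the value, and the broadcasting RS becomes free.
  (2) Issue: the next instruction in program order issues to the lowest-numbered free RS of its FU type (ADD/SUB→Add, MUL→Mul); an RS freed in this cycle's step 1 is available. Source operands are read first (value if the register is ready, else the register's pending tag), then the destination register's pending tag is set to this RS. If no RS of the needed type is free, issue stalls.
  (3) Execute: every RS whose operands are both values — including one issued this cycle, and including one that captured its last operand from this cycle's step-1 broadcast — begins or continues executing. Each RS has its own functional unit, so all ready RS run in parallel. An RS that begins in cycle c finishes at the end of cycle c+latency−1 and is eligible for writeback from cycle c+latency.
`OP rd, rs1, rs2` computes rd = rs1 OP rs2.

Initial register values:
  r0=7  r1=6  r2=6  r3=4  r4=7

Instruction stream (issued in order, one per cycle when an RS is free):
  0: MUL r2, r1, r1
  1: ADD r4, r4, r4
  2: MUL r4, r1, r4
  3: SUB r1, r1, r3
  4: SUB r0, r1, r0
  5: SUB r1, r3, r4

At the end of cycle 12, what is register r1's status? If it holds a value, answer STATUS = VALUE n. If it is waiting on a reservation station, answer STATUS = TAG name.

STATUS = TAG Add3

c1: issue MUL r2<-Mul1 | r0:7,r1:6,r2:Mul1,r3:4,r4:7
c2: issue ADD r4<-Add1 | r0:7,r1:6,r2:Mul1,r3:4,r4:Add1
c3: issue MUL r4<-Mul2 | r0:7,r1:6,r2:Mul1,r3:4,r4:Mul2
c4: issue SUB r1<-Add2 | r0:7,r1:Add2,r2:Mul1,r3:4,r4:Mul2
c5: CDB Add1=14; issue SUB r0<-Add1 | r0:Add1,r1:Add2,r2:Mul1,r3:4,r4:Mul2
c6: CDB Mul1=36; issue SUB r1<-Add3 | r0:Add1,r1:Add3,r2:36,r3:4,r4:Mul2
c7: CDB Add2=2 | r0:Add1,r1:Add3,r2:36,r3:4,r4:Mul2
c8: - | r0:Add1,r1:Add3,r2:36,r3:4,r4:Mul2
c9: - | r0:Add1,r1:Add3,r2:36,r3:4,r4:Mul2
c10: CDB Add1=-5 | r0:-5,r1:Add3,r2:36,r3:4,r4:Mul2
c11: CDB Mul2=84 | r0:-5,r1:Add3,r2:36,r3:4,r4:84
c12: - | r0:-5,r1:Add3,r2:36,r3:4,r4:84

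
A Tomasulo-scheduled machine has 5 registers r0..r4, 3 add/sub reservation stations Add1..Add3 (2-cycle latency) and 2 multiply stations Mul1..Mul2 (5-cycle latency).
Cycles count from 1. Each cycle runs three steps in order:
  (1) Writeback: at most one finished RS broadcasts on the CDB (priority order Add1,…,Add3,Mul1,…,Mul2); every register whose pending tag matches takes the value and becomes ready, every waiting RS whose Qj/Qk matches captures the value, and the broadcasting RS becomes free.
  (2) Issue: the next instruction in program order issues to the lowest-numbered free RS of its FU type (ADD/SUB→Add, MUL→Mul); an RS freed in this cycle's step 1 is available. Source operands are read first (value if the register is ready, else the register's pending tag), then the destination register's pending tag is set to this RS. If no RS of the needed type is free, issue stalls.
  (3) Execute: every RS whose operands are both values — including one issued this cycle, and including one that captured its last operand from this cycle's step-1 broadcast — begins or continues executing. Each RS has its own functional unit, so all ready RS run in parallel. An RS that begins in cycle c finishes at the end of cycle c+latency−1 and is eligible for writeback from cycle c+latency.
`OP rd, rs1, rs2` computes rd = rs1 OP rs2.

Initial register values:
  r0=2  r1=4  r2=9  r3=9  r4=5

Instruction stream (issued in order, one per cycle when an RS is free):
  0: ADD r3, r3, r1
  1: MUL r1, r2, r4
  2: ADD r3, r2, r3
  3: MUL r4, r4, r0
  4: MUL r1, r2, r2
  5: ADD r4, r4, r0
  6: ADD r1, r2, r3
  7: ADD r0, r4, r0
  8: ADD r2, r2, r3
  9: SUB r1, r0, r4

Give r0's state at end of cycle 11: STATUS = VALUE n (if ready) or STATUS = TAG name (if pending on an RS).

STATUS = TAG Add3

cycle 1: issue ADD r3<-Add1 // r0:2,r1:4,r2:9,r3:Add1,r4:5
cycle 2: issue MUL r1<-Mul1 // r0:2,r1:Mul1,r2:9,r3:Add1,r4:5
cycle 3: CDB Add1=13; issue ADD r3<-Add1 // r0:2,r1:Mul1,r2:9,r3:Add1,r4:5
cycle 4: issue MUL r4<-Mul2 // r0:2,r1:Mul1,r2:9,r3:Add1,r4:Mul2
cycle 5: CDB Add1=22; stall // r0:2,r1:Mul1,r2:9,r3:22,r4:Mul2
cycle 6: stall // r0:2,r1:Mul1,r2:9,r3:22,r4:Mul2
cycle 7: CDB Mul1=45; issue MUL r1<-Mul1 // r0:2,r1:Mul1,r2:9,r3:22,r4:Mul2
cycle 8: issue ADD r4<-Add1 // r0:2,r1:Mul1,r2:9,r3:22,r4:Add1
cycle 9: CDB Mul2=10; issue ADD r1<-Add2 // r0:2,r1:Add2,r2:9,r3:22,r4:Add1
cycle 10: issue ADD r0<-Add3 // r0:Add3,r1:Add2,r2:9,r3:22,r4:Add1
cycle 11: CDB Add1=12; issue ADD r2<-Add1 // r0:Add3,r1:Add2,r2:Add1,r3:22,r4:12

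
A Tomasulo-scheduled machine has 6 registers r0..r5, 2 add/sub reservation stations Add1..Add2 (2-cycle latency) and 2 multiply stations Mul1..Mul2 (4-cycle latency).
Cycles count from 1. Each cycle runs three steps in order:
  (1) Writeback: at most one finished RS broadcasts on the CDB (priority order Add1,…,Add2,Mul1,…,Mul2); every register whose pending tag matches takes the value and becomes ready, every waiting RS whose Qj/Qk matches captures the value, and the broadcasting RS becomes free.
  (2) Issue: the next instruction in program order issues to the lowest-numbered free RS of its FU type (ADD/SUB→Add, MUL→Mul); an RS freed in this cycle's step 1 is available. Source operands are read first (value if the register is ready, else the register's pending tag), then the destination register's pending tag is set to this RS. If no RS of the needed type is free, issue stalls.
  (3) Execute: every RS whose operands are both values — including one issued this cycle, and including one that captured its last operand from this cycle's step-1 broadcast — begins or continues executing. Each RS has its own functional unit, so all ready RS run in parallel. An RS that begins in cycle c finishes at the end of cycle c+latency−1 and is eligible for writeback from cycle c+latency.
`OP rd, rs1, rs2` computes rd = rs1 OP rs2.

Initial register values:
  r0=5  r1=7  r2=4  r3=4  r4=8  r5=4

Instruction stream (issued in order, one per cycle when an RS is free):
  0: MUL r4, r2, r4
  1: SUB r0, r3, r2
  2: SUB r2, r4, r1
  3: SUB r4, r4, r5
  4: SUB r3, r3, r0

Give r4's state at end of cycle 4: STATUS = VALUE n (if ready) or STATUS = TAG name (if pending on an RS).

cycle 1: issue MUL r4<-Mul1 // r0:5,r1:7,r2:4,r3:4,r4:Mul1,r5:4
cycle 2: issue SUB r0<-Add1 // r0:Add1,r1:7,r2:4,r3:4,r4:Mul1,r5:4
cycle 3: issue SUB r2<-Add2 // r0:Add1,r1:7,r2:Add2,r3:4,r4:Mul1,r5:4
cycle 4: CDB Add1=0; issue SUB r4<-Add1 // r0:0,r1:7,r2:Add2,r3:4,r4:Add1,r5:4

STATUS = TAG Add1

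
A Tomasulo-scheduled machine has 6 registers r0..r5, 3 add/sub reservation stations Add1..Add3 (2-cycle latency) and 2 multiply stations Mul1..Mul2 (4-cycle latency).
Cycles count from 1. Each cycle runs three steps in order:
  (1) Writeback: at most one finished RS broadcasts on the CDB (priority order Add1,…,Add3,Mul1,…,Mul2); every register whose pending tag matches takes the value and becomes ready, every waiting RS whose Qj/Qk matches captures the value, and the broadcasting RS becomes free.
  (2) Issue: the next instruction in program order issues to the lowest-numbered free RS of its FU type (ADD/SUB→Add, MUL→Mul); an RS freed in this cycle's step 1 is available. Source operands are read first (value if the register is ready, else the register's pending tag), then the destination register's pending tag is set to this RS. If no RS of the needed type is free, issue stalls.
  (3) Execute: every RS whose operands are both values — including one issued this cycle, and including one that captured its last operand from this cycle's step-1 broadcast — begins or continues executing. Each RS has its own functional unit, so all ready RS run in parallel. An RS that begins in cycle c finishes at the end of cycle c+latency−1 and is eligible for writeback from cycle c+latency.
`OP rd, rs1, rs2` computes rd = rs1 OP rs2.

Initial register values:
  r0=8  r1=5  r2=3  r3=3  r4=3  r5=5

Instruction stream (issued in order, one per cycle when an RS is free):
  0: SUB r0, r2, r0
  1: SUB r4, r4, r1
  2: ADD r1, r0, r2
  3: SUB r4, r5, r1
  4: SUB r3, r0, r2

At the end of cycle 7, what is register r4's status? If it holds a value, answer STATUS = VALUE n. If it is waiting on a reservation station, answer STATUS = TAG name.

STATUS = TAG Add2

c1: issue SUB r0<-Add1 | r0:Add1,r1:5,r2:3,r3:3,r4:3,r5:5
c2: issue SUB r4<-Add2 | r0:Add1,r1:5,r2:3,r3:3,r4:Add2,r5:5
c3: CDB Add1=-5; issue ADD r1<-Add1 | r0:-5,r1:Add1,r2:3,r3:3,r4:Add2,r5:5
c4: CDB Add2=-2; issue SUB r4<-Add2 | r0:-5,r1:Add1,r2:3,r3:3,r4:Add2,r5:5
c5: CDB Add1=-2; issue SUB r3<-Add1 | r0:-5,r1:-2,r2:3,r3:Add1,r4:Add2,r5:5
c6: - | r0:-5,r1:-2,r2:3,r3:Add1,r4:Add2,r5:5
c7: CDB Add1=-8 | r0:-5,r1:-2,r2:3,r3:-8,r4:Add2,r5:5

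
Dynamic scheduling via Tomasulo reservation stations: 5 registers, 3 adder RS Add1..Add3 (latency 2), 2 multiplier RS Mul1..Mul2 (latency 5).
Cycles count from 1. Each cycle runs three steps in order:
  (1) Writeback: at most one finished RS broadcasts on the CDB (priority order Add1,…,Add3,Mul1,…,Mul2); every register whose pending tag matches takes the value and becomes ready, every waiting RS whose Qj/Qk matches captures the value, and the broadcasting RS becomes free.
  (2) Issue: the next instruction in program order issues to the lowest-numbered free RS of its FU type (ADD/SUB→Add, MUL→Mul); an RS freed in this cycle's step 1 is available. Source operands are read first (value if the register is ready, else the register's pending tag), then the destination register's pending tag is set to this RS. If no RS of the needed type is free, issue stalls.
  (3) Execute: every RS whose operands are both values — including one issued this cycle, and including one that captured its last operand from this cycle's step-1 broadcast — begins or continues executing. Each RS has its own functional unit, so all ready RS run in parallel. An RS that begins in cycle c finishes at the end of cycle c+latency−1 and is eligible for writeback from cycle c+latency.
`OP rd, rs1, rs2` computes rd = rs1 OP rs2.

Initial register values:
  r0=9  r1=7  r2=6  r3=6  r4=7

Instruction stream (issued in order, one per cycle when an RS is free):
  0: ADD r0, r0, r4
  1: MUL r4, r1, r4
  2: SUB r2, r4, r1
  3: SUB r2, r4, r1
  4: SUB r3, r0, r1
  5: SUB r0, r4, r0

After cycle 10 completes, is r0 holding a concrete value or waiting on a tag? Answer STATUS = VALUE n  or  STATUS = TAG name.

STATUS = TAG Add3

cycle 1: issue ADD r0<-Add1 // r0:Add1,r1:7,r2:6,r3:6,r4:7
cycle 2: issue MUL r4<-Mul1 // r0:Add1,r1:7,r2:6,r3:6,r4:Mul1
cycle 3: CDB Add1=16; issue SUB r2<-Add1 // r0:16,r1:7,r2:Add1,r3:6,r4:Mul1
cycle 4: issue SUB r2<-Add2 // r0:16,r1:7,r2:Add2,r3:6,r4:Mul1
cycle 5: issue SUB r3<-Add3 // r0:16,r1:7,r2:Add2,r3:Add3,r4:Mul1
cycle 6: stall // r0:16,r1:7,r2:Add2,r3:Add3,r4:Mul1
cycle 7: CDB Add3=9; issue SUB r0<-Add3 // r0:Add3,r1:7,r2:Add2,r3:9,r4:Mul1
cycle 8: CDB Mul1=49 // r0:Add3,r1:7,r2:Add2,r3:9,r4:49
cycle 9: - // r0:Add3,r1:7,r2:Add2,r3:9,r4:49
cycle 10: CDB Add1=42 // r0:Add3,r1:7,r2:Add2,r3:9,r4:49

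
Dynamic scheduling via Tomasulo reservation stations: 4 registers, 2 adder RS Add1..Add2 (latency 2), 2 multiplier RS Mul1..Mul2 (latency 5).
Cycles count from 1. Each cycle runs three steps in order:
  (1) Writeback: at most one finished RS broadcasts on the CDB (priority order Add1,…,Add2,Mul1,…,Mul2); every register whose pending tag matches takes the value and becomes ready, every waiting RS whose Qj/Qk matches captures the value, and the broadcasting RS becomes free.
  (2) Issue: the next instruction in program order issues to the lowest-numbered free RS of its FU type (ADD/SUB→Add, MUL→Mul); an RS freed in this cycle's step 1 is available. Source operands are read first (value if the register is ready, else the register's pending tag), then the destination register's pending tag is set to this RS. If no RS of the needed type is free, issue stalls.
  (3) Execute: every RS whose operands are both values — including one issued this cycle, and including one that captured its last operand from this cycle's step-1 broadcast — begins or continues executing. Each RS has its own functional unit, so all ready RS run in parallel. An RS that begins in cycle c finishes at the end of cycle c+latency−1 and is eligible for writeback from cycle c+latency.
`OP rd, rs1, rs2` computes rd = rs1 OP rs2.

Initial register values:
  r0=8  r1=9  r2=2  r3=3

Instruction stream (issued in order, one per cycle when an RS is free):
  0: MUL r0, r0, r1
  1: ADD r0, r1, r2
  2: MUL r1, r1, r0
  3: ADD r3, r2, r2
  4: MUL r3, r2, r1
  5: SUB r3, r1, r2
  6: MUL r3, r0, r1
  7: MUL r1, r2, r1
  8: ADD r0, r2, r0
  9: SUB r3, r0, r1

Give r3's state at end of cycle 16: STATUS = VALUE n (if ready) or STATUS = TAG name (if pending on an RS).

c1: issue MUL r0<-Mul1 | r0:Mul1,r1:9,r2:2,r3:3
c2: issue ADD r0<-Add1 | r0:Add1,r1:9,r2:2,r3:3
c3: issue MUL r1<-Mul2 | r0:Add1,r1:Mul2,r2:2,r3:3
c4: CDB Add1=11; issue ADD r3<-Add1 | r0:11,r1:Mul2,r2:2,r3:Add1
c5: stall | r0:11,r1:Mul2,r2:2,r3:Add1
c6: CDB Add1=4; stall | r0:11,r1:Mul2,r2:2,r3:4
c7: CDB Mul1=72; issue MUL r3<-Mul1 | r0:11,r1:Mul2,r2:2,r3:Mul1
c8: issue SUB r3<-Add1 | r0:11,r1:Mul2,r2:2,r3:Add1
c9: CDB Mul2=99; issue MUL r3<-Mul2 | r0:11,r1:99,r2:2,r3:Mul2
c10: stall | r0:11,r1:99,r2:2,r3:Mul2
c11: CDB Add1=97; stall | r0:11,r1:99,r2:2,r3:Mul2
c12: stall | r0:11,r1:99,r2:2,r3:Mul2
c13: stall | r0:11,r1:99,r2:2,r3:Mul2
c14: CDB Mul1=198; issue MUL r1<-Mul1 | r0:11,r1:Mul1,r2:2,r3:Mul2
c15: CDB Mul2=1089; issue ADD r0<-Add1 | r0:Add1,r1:Mul1,r2:2,r3:1089
c16: issue SUB r3<-Add2 | r0:Add1,r1:Mul1,r2:2,r3:Add2

STATUS = TAG Add2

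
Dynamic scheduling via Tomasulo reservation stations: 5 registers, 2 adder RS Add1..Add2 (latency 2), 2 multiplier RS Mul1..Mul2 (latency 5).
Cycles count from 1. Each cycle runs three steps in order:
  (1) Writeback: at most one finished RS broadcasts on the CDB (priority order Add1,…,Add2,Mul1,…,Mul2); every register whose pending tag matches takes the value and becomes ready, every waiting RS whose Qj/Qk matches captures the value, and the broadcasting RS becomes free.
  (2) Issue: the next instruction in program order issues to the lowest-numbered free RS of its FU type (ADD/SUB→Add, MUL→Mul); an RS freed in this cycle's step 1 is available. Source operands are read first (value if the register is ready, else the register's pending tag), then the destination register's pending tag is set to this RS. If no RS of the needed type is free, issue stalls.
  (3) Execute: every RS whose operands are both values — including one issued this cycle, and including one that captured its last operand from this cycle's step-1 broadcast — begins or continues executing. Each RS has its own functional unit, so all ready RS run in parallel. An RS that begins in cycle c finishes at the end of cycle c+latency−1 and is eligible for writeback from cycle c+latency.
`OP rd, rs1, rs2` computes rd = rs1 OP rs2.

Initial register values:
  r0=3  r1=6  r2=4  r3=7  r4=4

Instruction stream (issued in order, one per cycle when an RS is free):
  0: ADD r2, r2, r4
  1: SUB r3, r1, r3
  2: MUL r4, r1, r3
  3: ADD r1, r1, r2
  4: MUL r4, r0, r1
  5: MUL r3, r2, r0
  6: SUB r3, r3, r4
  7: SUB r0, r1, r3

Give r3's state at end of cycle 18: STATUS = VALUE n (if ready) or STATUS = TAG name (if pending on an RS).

cycle 1: issue ADD r2<-Add1 // r0:3,r1:6,r2:Add1,r3:7,r4:4
cycle 2: issue SUB r3<-Add2 // r0:3,r1:6,r2:Add1,r3:Add2,r4:4
cycle 3: CDB Add1=8; issue MUL r4<-Mul1 // r0:3,r1:6,r2:8,r3:Add2,r4:Mul1
cycle 4: CDB Add2=-1; issue ADD r1<-Add1 // r0:3,r1:Add1,r2:8,r3:-1,r4:Mul1
cycle 5: issue MUL r4<-Mul2 // r0:3,r1:Add1,r2:8,r3:-1,r4:Mul2
cycle 6: CDB Add1=14; stall // r0:3,r1:14,r2:8,r3:-1,r4:Mul2
cycle 7: stall // r0:3,r1:14,r2:8,r3:-1,r4:Mul2
cycle 8: stall // r0:3,r1:14,r2:8,r3:-1,r4:Mul2
cycle 9: CDB Mul1=-6; issue MUL r3<-Mul1 // r0:3,r1:14,r2:8,r3:Mul1,r4:Mul2
cycle 10: issue SUB r3<-Add1 // r0:3,r1:14,r2:8,r3:Add1,r4:Mul2
cycle 11: CDB Mul2=42; issue SUB r0<-Add2 // r0:Add2,r1:14,r2:8,r3:Add1,r4:42
cycle 12: - // r0:Add2,r1:14,r2:8,r3:Add1,r4:42
cycle 13: - // r0:Add2,r1:14,r2:8,r3:Add1,r4:42
cycle 14: CDB Mul1=24 // r0:Add2,r1:14,r2:8,r3:Add1,r4:42
cycle 15: - // r0:Add2,r1:14,r2:8,r3:Add1,r4:42
cycle 16: CDB Add1=-18 // r0:Add2,r1:14,r2:8,r3:-18,r4:42
cycle 17: - // r0:Add2,r1:14,r2:8,r3:-18,r4:42
cycle 18: CDB Add2=32 // r0:32,r1:14,r2:8,r3:-18,r4:42

STATUS = VALUE -18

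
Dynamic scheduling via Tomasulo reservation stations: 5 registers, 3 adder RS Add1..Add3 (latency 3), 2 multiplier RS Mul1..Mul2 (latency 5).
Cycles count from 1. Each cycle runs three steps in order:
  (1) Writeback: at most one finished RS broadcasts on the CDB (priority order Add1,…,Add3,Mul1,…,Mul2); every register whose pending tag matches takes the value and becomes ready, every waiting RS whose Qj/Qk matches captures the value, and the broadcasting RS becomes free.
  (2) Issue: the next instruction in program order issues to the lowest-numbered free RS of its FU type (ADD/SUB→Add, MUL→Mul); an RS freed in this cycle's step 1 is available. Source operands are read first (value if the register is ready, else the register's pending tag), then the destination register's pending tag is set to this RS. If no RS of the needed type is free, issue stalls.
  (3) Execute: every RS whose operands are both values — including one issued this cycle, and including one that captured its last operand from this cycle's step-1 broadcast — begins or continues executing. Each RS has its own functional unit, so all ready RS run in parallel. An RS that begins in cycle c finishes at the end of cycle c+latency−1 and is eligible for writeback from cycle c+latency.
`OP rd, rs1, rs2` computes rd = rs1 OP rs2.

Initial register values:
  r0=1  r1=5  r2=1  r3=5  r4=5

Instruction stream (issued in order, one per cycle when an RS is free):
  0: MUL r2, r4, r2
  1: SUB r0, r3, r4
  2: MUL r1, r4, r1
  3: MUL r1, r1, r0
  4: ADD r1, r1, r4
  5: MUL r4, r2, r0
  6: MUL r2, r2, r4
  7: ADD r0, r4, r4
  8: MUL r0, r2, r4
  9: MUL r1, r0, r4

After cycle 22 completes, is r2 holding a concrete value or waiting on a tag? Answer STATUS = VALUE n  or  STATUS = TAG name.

STATUS = VALUE 0

cycle 1: issue MUL r2<-Mul1 // r0:1,r1:5,r2:Mul1,r3:5,r4:5
cycle 2: issue SUB r0<-Add1 // r0:Add1,r1:5,r2:Mul1,r3:5,r4:5
cycle 3: issue MUL r1<-Mul2 // r0:Add1,r1:Mul2,r2:Mul1,r3:5,r4:5
cycle 4: stall // r0:Add1,r1:Mul2,r2:Mul1,r3:5,r4:5
cycle 5: CDB Add1=0; stall // r0:0,r1:Mul2,r2:Mul1,r3:5,r4:5
cycle 6: CDB Mul1=5; issue MUL r1<-Mul1 // r0:0,r1:Mul1,r2:5,r3:5,r4:5
cycle 7: issue ADD r1<-Add1 // r0:0,r1:Add1,r2:5,r3:5,r4:5
cycle 8: CDB Mul2=25; issue MUL r4<-Mul2 // r0:0,r1:Add1,r2:5,r3:5,r4:Mul2
cycle 9: stall // r0:0,r1:Add1,r2:5,r3:5,r4:Mul2
cycle 10: stall // r0:0,r1:Add1,r2:5,r3:5,r4:Mul2
cycle 11: stall // r0:0,r1:Add1,r2:5,r3:5,r4:Mul2
cycle 12: stall // r0:0,r1:Add1,r2:5,r3:5,r4:Mul2
cycle 13: CDB Mul1=0; issue MUL r2<-Mul1 // r0:0,r1:Add1,r2:Mul1,r3:5,r4:Mul2
cycle 14: CDB Mul2=0; issue ADD r0<-Add2 // r0:Add2,r1:Add1,r2:Mul1,r3:5,r4:0
cycle 15: issue MUL r0<-Mul2 // r0:Mul2,r1:Add1,r2:Mul1,r3:5,r4:0
cycle 16: CDB Add1=5; stall // r0:Mul2,r1:5,r2:Mul1,r3:5,r4:0
cycle 17: CDB Add2=0; stall // r0:Mul2,r1:5,r2:Mul1,r3:5,r4:0
cycle 18: stall // r0:Mul2,r1:5,r2:Mul1,r3:5,r4:0
cycle 19: CDB Mul1=0; issue MUL r1<-Mul1 // r0:Mul2,r1:Mul1,r2:0,r3:5,r4:0
cycle 20: - // r0:Mul2,r1:Mul1,r2:0,r3:5,r4:0
cycle 21: - // r0:Mul2,r1:Mul1,r2:0,r3:5,r4:0
cycle 22: - // r0:Mul2,r1:Mul1,r2:0,r3:5,r4:0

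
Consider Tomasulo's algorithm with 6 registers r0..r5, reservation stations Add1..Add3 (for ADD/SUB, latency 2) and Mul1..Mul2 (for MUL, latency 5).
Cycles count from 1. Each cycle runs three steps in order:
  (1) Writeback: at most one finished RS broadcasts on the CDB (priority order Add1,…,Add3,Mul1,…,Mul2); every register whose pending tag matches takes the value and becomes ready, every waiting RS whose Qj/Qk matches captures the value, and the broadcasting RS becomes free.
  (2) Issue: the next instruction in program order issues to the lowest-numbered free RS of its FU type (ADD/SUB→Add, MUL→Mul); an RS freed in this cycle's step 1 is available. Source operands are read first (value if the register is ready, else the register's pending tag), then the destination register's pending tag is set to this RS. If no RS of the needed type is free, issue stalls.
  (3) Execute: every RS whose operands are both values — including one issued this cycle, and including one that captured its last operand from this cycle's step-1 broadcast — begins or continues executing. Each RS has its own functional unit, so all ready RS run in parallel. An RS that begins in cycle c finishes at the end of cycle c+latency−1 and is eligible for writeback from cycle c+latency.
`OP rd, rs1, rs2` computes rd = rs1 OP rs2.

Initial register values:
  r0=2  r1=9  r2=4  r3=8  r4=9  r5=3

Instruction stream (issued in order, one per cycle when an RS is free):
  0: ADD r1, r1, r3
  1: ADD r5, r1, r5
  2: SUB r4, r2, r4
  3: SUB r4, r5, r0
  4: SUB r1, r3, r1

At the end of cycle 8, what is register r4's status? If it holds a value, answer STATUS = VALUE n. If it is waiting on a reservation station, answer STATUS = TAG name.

STATUS = VALUE 18

cycle 1: issue ADD r1<-Add1 // r0:2,r1:Add1,r2:4,r3:8,r4:9,r5:3
cycle 2: issue ADD r5<-Add2 // r0:2,r1:Add1,r2:4,r3:8,r4:9,r5:Add2
cycle 3: CDB Add1=17; issue SUB r4<-Add1 // r0:2,r1:17,r2:4,r3:8,r4:Add1,r5:Add2
cycle 4: issue SUB r4<-Add3 // r0:2,r1:17,r2:4,r3:8,r4:Add3,r5:Add2
cycle 5: CDB Add1=-5; issue SUB r1<-Add1 // r0:2,r1:Add1,r2:4,r3:8,r4:Add3,r5:Add2
cycle 6: CDB Add2=20 // r0:2,r1:Add1,r2:4,r3:8,r4:Add3,r5:20
cycle 7: CDB Add1=-9 // r0:2,r1:-9,r2:4,r3:8,r4:Add3,r5:20
cycle 8: CDB Add3=18 // r0:2,r1:-9,r2:4,r3:8,r4:18,r5:20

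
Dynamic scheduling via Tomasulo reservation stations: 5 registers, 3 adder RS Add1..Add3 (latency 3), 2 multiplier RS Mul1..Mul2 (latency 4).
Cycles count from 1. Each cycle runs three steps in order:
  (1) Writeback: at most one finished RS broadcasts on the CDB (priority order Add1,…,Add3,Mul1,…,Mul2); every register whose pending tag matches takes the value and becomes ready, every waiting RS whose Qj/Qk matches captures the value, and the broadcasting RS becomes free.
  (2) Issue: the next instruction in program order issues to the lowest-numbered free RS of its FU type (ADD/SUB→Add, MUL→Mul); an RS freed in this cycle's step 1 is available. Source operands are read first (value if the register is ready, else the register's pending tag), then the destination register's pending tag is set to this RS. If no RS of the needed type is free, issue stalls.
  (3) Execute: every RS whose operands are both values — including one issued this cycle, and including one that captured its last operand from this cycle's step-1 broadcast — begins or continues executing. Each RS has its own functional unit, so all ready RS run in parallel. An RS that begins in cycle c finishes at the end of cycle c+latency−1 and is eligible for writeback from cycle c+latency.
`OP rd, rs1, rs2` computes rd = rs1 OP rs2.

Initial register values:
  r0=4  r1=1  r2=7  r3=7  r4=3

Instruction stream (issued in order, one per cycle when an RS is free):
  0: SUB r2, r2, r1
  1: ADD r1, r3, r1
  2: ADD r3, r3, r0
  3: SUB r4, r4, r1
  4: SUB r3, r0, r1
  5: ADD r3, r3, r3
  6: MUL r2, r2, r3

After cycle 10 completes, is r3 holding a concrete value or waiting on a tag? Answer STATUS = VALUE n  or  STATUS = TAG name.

STATUS = TAG Add3

  c1: issue SUB r2<-Add1  regs: r0:4,r1:1,r2:Add1,r3:7,r4:3
  c2: issue ADD r1<-Add2  regs: r0:4,r1:Add2,r2:Add1,r3:7,r4:3
  c3: issue ADD r3<-Add3  regs: r0:4,r1:Add2,r2:Add1,r3:Add3,r4:3
  c4: CDB Add1=6; issue SUB r4<-Add1  regs: r0:4,r1:Add2,r2:6,r3:Add3,r4:Add1
  c5: CDB Add2=8; issue SUB r3<-Add2  regs: r0:4,r1:8,r2:6,r3:Add2,r4:Add1
  c6: CDB Add3=11; issue ADD r3<-Add3  regs: r0:4,r1:8,r2:6,r3:Add3,r4:Add1
  c7: issue MUL r2<-Mul1  regs: r0:4,r1:8,r2:Mul1,r3:Add3,r4:Add1
  c8: CDB Add1=-5  regs: r0:4,r1:8,r2:Mul1,r3:Add3,r4:-5
  c9: CDB Add2=-4  regs: r0:4,r1:8,r2:Mul1,r3:Add3,r4:-5
  c10: -  regs: r0:4,r1:8,r2:Mul1,r3:Add3,r4:-5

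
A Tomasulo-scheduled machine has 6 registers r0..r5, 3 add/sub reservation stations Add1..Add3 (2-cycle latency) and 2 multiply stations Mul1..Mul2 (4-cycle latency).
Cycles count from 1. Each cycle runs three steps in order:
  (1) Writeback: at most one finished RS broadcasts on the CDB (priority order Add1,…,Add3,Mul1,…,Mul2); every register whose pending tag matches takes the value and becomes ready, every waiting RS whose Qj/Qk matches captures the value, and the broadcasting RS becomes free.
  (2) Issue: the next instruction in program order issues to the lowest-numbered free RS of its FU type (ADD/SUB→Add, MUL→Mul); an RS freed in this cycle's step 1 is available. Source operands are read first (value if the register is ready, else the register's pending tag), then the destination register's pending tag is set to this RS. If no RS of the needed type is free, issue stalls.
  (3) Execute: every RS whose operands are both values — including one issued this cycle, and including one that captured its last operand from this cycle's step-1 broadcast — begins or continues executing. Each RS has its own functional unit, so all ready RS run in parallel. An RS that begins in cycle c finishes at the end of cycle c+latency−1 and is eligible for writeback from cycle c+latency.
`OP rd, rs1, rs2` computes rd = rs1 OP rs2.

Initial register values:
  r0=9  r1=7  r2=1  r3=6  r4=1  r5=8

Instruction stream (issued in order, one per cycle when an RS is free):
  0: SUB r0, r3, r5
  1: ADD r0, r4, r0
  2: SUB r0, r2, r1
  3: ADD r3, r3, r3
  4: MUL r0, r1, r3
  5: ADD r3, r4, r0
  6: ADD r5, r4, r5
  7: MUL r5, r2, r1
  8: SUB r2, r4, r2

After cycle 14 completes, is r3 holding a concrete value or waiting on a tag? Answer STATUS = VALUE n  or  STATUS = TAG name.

STATUS = VALUE 85

  c1: issue SUB r0<-Add1  regs: r0:Add1,r1:7,r2:1,r3:6,r4:1,r5:8
  c2: issue ADD r0<-Add2  regs: r0:Add2,r1:7,r2:1,r3:6,r4:1,r5:8
  c3: CDB Add1=-2; issue SUB r0<-Add1  regs: r0:Add1,r1:7,r2:1,r3:6,r4:1,r5:8
  c4: issue ADD r3<-Add3  regs: r0:Add1,r1:7,r2:1,r3:Add3,r4:1,r5:8
  c5: CDB Add1=-6; issue MUL r0<-Mul1  regs: r0:Mul1,r1:7,r2:1,r3:Add3,r4:1,r5:8
  c6: CDB Add2=-1; issue ADD r3<-Add1  regs: r0:Mul1,r1:7,r2:1,r3:Add1,r4:1,r5:8
  c7: CDB Add3=12; issue ADD r5<-Add2  regs: r0:Mul1,r1:7,r2:1,r3:Add1,r4:1,r5:Add2
  c8: issue MUL r5<-Mul2  regs: r0:Mul1,r1:7,r2:1,r3:Add1,r4:1,r5:Mul2
  c9: CDB Add2=9; issue SUB r2<-Add2  regs: r0:Mul1,r1:7,r2:Add2,r3:Add1,r4:1,r5:Mul2
  c10: -  regs: r0:Mul1,r1:7,r2:Add2,r3:Add1,r4:1,r5:Mul2
  c11: CDB Add2=0  regs: r0:Mul1,r1:7,r2:0,r3:Add1,r4:1,r5:Mul2
  c12: CDB Mul1=84  regs: r0:84,r1:7,r2:0,r3:Add1,r4:1,r5:Mul2
  c13: CDB Mul2=7  regs: r0:84,r1:7,r2:0,r3:Add1,r4:1,r5:7
  c14: CDB Add1=85  regs: r0:84,r1:7,r2:0,r3:85,r4:1,r5:7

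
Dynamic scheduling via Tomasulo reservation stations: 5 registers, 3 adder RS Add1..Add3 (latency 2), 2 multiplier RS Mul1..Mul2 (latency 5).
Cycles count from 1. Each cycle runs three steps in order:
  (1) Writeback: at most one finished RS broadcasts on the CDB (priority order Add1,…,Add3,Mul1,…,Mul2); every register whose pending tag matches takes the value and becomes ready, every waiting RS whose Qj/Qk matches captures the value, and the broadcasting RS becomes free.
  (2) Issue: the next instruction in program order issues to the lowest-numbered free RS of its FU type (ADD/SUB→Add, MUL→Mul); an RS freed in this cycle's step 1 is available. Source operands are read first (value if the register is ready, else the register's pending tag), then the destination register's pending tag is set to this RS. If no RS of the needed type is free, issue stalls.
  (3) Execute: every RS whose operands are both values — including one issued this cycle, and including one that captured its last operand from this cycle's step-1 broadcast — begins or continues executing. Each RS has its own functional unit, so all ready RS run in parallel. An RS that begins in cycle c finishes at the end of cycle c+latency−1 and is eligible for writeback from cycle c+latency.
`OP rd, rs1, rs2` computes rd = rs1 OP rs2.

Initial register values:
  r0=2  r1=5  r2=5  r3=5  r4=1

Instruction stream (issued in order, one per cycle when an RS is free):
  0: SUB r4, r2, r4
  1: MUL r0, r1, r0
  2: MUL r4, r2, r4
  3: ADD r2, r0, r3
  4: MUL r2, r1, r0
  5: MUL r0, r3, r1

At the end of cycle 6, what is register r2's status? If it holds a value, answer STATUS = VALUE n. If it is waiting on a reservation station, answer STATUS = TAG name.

  c1: issue SUB r4<-Add1  regs: r0:2,r1:5,r2:5,r3:5,r4:Add1
  c2: issue MUL r0<-Mul1  regs: r0:Mul1,r1:5,r2:5,r3:5,r4:Add1
  c3: CDB Add1=4; issue MUL r4<-Mul2  regs: r0:Mul1,r1:5,r2:5,r3:5,r4:Mul2
  c4: issue ADD r2<-Add1  regs: r0:Mul1,r1:5,r2:Add1,r3:5,r4:Mul2
  c5: stall  regs: r0:Mul1,r1:5,r2:Add1,r3:5,r4:Mul2
  c6: stall  regs: r0:Mul1,r1:5,r2:Add1,r3:5,r4:Mul2

STATUS = TAG Add1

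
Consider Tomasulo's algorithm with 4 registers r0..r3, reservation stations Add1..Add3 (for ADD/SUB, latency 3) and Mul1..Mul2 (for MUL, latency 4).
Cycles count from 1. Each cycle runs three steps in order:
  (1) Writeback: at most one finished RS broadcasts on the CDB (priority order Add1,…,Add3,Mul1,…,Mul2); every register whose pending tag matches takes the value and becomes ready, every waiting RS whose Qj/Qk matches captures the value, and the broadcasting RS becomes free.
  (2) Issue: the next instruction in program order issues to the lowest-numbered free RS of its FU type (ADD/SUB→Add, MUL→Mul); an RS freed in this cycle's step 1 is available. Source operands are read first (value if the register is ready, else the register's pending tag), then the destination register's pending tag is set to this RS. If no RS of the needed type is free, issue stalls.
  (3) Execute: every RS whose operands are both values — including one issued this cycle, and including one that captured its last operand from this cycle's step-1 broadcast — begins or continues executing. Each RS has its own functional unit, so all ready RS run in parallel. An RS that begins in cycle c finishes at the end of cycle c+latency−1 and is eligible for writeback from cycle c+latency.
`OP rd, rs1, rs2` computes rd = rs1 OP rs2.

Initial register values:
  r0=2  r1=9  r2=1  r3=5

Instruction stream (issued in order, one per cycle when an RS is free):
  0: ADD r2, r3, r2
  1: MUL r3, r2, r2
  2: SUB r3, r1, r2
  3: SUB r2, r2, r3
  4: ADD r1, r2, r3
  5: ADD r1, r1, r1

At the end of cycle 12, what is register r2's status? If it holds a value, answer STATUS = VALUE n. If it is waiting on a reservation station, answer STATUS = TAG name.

STATUS = VALUE 3

cycle 1: issue ADD r2<-Add1 // r0:2,r1:9,r2:Add1,r3:5
cycle 2: issue MUL r3<-Mul1 // r0:2,r1:9,r2:Add1,r3:Mul1
cycle 3: issue SUB r3<-Add2 // r0:2,r1:9,r2:Add1,r3:Add2
cycle 4: CDB Add1=6; issue SUB r2<-Add1 // r0:2,r1:9,r2:Add1,r3:Add2
cycle 5: issue ADD r1<-Add3 // r0:2,r1:Add3,r2:Add1,r3:Add2
cycle 6: stall // r0:2,r1:Add3,r2:Add1,r3:Add2
cycle 7: CDB Add2=3; issue ADD r1<-Add2 // r0:2,r1:Add2,r2:Add1,r3:3
cycle 8: CDB Mul1=36 // r0:2,r1:Add2,r2:Add1,r3:3
cycle 9: - // r0:2,r1:Add2,r2:Add1,r3:3
cycle 10: CDB Add1=3 // r0:2,r1:Add2,r2:3,r3:3
cycle 11: - // r0:2,r1:Add2,r2:3,r3:3
cycle 12: - // r0:2,r1:Add2,r2:3,r3:3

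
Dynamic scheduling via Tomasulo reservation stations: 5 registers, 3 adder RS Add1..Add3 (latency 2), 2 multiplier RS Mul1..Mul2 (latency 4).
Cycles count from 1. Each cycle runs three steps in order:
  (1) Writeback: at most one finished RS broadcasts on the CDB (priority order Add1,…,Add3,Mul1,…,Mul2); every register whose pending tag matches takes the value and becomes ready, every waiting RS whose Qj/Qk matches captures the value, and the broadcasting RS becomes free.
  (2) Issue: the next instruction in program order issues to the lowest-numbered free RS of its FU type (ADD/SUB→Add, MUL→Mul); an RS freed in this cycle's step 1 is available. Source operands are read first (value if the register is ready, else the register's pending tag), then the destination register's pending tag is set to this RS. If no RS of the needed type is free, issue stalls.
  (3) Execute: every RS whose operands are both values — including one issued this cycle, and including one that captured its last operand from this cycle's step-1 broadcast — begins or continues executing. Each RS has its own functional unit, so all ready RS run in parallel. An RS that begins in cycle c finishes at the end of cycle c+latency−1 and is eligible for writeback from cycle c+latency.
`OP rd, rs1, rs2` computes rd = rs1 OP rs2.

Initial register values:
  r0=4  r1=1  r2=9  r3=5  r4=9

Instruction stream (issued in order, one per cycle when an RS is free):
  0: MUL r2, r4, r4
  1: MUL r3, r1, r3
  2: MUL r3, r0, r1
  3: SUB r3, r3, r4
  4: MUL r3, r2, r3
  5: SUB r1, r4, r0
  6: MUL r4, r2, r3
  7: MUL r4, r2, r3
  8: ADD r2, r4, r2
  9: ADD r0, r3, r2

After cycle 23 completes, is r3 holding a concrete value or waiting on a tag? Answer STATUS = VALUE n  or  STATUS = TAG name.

STATUS = VALUE -405

cycle 1: issue MUL r2<-Mul1 // r0:4,r1:1,r2:Mul1,r3:5,r4:9
cycle 2: issue MUL r3<-Mul2 // r0:4,r1:1,r2:Mul1,r3:Mul2,r4:9
cycle 3: stall // r0:4,r1:1,r2:Mul1,r3:Mul2,r4:9
cycle 4: stall // r0:4,r1:1,r2:Mul1,r3:Mul2,r4:9
cycle 5: CDB Mul1=81; issue MUL r3<-Mul1 // r0:4,r1:1,r2:81,r3:Mul1,r4:9
cycle 6: CDB Mul2=5; issue SUB r3<-Add1 // r0:4,r1:1,r2:81,r3:Add1,r4:9
cycle 7: issue MUL r3<-Mul2 // r0:4,r1:1,r2:81,r3:Mul2,r4:9
cycle 8: issue SUB r1<-Add2 // r0:4,r1:Add2,r2:81,r3:Mul2,r4:9
cycle 9: CDB Mul1=4; issue MUL r4<-Mul1 // r0:4,r1:Add2,r2:81,r3:Mul2,r4:Mul1
cycle 10: CDB Add2=5; stall // r0:4,r1:5,r2:81,r3:Mul2,r4:Mul1
cycle 11: CDB Add1=-5; stall // r0:4,r1:5,r2:81,r3:Mul2,r4:Mul1
cycle 12: stall // r0:4,r1:5,r2:81,r3:Mul2,r4:Mul1
cycle 13: stall // r0:4,r1:5,r2:81,r3:Mul2,r4:Mul1
cycle 14: stall // r0:4,r1:5,r2:81,r3:Mul2,r4:Mul1
cycle 15: CDB Mul2=-405; issue MUL r4<-Mul2 // r0:4,r1:5,r2:81,r3:-405,r4:Mul2
cycle 16: issue ADD r2<-Add1 // r0:4,r1:5,r2:Add1,r3:-405,r4:Mul2
cycle 17: issue ADD r0<-Add2 // r0:Add2,r1:5,r2:Add1,r3:-405,r4:Mul2
cycle 18: - // r0:Add2,r1:5,r2:Add1,r3:-405,r4:Mul2
cycle 19: CDB Mul1=-32805 // r0:Add2,r1:5,r2:Add1,r3:-405,r4:Mul2
cycle 20: CDB Mul2=-32805 // r0:Add2,r1:5,r2:Add1,r3:-405,r4:-32805
cycle 21: - // r0:Add2,r1:5,r2:Add1,r3:-405,r4:-32805
cycle 22: CDB Add1=-32724 // r0:Add2,r1:5,r2:-32724,r3:-405,r4:-32805
cycle 23: - // r0:Add2,r1:5,r2:-32724,r3:-405,r4:-32805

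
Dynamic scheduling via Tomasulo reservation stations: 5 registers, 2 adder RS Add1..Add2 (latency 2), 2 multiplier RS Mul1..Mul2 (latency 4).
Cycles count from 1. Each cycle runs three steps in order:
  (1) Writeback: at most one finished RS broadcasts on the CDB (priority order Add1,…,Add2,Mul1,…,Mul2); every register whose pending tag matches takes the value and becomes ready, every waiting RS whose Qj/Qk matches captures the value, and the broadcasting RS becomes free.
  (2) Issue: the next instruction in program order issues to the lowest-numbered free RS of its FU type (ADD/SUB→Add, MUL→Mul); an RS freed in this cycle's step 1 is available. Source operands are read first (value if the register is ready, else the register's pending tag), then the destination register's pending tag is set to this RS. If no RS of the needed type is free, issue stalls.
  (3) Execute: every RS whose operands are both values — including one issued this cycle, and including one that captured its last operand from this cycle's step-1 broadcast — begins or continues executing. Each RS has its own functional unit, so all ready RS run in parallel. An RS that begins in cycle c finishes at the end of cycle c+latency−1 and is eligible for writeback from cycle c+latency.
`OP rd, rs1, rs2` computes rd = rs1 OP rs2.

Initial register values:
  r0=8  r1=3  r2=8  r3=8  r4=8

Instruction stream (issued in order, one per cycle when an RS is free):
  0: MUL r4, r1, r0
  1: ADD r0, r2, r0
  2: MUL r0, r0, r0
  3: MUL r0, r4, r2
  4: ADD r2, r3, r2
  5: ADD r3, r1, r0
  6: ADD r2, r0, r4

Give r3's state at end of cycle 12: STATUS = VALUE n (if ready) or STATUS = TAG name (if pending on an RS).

  c1: issue MUL r4<-Mul1  regs: r0:8,r1:3,r2:8,r3:8,r4:Mul1
  c2: issue ADD r0<-Add1  regs: r0:Add1,r1:3,r2:8,r3:8,r4:Mul1
  c3: issue MUL r0<-Mul2  regs: r0:Mul2,r1:3,r2:8,r3:8,r4:Mul1
  c4: CDB Add1=16; stall  regs: r0:Mul2,r1:3,r2:8,r3:8,r4:Mul1
  c5: CDB Mul1=24; issue MUL r0<-Mul1  regs: r0:Mul1,r1:3,r2:8,r3:8,r4:24
  c6: issue ADD r2<-Add1  regs: r0:Mul1,r1:3,r2:Add1,r3:8,r4:24
  c7: issue ADD r3<-Add2  regs: r0:Mul1,r1:3,r2:Add1,r3:Add2,r4:24
  c8: CDB Add1=16; issue ADD r2<-Add1  regs: r0:Mul1,r1:3,r2:Add1,r3:Add2,r4:24
  c9: CDB Mul1=192  regs: r0:192,r1:3,r2:Add1,r3:Add2,r4:24
  c10: CDB Mul2=256  regs: r0:192,r1:3,r2:Add1,r3:Add2,r4:24
  c11: CDB Add1=216  regs: r0:192,r1:3,r2:216,r3:Add2,r4:24
  c12: CDB Add2=195  regs: r0:192,r1:3,r2:216,r3:195,r4:24

STATUS = VALUE 195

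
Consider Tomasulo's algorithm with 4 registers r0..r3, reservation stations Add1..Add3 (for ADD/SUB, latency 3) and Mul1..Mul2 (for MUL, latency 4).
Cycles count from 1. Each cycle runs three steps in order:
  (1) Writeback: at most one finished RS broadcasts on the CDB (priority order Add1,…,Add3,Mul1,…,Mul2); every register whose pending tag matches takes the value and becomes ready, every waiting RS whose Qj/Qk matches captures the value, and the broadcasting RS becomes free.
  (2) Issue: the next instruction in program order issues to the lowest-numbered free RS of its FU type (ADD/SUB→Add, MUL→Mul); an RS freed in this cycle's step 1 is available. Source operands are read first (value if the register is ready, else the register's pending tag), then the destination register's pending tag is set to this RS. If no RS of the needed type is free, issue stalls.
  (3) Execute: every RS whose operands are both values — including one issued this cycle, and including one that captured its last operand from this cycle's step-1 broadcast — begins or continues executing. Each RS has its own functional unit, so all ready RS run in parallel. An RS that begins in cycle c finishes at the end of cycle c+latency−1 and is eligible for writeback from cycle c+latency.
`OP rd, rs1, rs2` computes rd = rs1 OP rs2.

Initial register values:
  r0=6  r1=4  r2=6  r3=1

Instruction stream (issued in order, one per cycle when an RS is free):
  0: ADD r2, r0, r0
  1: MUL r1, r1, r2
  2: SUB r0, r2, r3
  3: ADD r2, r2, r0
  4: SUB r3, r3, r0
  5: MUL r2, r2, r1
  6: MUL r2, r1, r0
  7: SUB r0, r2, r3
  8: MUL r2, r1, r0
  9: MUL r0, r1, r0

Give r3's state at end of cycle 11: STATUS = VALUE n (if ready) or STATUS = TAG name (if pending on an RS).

STATUS = VALUE -10

  c1: issue ADD r2<-Add1  regs: r0:6,r1:4,r2:Add1,r3:1
  c2: issue MUL r1<-Mul1  regs: r0:6,r1:Mul1,r2:Add1,r3:1
  c3: issue SUB r0<-Add2  regs: r0:Add2,r1:Mul1,r2:Add1,r3:1
  c4: CDB Add1=12; issue ADD r2<-Add1  regs: r0:Add2,r1:Mul1,r2:Add1,r3:1
  c5: issue SUB r3<-Add3  regs: r0:Add2,r1:Mul1,r2:Add1,r3:Add3
  c6: issue MUL r2<-Mul2  regs: r0:Add2,r1:Mul1,r2:Mul2,r3:Add3
  c7: CDB Add2=11; stall  regs: r0:11,r1:Mul1,r2:Mul2,r3:Add3
  c8: CDB Mul1=48; issue MUL r2<-Mul1  regs: r0:11,r1:48,r2:Mul1,r3:Add3
  c9: issue SUB r0<-Add2  regs: r0:Add2,r1:48,r2:Mul1,r3:Add3
  c10: CDB Add1=23; stall  regs: r0:Add2,r1:48,r2:Mul1,r3:Add3
  c11: CDB Add3=-10; stall  regs: r0:Add2,r1:48,r2:Mul1,r3:-10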